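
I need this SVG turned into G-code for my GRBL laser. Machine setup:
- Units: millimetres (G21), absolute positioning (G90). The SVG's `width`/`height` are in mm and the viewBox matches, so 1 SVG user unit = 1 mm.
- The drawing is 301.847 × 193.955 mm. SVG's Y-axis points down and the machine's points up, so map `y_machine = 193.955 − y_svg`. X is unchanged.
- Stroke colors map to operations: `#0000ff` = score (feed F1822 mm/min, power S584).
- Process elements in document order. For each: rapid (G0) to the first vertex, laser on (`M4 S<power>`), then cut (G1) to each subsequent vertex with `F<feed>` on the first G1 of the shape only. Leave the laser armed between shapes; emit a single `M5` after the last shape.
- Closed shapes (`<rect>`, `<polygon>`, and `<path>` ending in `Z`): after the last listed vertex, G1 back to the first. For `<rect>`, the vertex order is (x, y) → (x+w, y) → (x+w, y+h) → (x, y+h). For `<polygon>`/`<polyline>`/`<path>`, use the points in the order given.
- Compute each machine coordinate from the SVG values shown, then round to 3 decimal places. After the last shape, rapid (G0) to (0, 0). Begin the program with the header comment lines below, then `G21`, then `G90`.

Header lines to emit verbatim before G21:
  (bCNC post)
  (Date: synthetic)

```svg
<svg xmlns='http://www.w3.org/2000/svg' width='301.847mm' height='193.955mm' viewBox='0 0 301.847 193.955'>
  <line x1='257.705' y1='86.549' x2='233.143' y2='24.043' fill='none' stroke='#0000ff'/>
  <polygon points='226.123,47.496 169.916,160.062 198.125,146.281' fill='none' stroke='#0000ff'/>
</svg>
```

(bCNC post)
(Date: synthetic)
G21
G90
G0 X257.705 Y107.406
M4 S584
G1 X233.143 Y169.912 F1822
G0 X226.123 Y146.459
M4 S584
G1 X169.916 Y33.893 F1822
G1 X198.125 Y47.674
G1 X226.123 Y146.459
M5
G0 X0.000 Y0.000

1 u = 1 mm; y_m = 193.955 − y.

[1] `<line>` line segment, #0000ff→score S584 F1822: (257.705,107.406) → (233.143,169.912)

[2] `<polygon>` closed polygon, #0000ff→score S584 F1822: (226.123,146.459) → (169.916,33.893) → (198.125,47.674) → (226.123,146.459) (closed)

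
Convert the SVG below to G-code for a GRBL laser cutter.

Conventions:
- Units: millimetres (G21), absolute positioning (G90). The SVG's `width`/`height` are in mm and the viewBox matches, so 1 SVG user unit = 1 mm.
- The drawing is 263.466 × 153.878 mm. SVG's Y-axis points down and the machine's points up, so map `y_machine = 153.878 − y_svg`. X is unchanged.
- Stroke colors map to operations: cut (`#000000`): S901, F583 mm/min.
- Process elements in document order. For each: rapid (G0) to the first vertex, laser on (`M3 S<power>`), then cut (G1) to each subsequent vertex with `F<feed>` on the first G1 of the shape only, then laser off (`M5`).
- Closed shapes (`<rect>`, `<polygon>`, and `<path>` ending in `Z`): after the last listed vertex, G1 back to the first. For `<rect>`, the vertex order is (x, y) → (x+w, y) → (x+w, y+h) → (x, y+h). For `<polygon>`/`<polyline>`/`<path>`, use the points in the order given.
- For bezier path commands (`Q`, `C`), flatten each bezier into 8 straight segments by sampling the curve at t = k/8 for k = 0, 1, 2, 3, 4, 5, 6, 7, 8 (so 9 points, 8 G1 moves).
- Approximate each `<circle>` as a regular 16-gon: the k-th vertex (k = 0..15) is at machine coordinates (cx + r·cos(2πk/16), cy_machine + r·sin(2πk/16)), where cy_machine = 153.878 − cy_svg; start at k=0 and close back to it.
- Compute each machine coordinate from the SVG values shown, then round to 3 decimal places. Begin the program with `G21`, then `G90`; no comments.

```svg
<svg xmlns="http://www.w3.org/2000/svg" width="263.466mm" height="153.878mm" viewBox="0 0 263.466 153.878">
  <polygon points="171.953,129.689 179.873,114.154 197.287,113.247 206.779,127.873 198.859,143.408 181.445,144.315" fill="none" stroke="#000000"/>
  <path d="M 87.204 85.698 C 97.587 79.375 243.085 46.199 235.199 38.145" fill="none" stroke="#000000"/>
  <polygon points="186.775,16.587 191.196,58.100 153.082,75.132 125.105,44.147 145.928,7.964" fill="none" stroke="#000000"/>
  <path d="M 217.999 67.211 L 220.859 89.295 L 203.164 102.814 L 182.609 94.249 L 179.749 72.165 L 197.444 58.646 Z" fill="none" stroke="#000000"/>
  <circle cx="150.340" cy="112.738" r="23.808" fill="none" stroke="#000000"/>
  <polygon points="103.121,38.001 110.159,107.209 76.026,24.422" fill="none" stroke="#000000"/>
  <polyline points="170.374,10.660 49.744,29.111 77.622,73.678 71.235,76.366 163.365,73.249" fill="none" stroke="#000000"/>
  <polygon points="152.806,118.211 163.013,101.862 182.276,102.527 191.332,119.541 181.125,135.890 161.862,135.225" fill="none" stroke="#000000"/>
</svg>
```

G21
G90
G0 X171.953 Y24.189
M3 S901
G1 X179.873 Y39.724 F583
G1 X197.287 Y40.631
G1 X206.779 Y26.005
G1 X198.859 Y10.470
G1 X181.445 Y9.563
G1 X171.953 Y24.189
M5
G0 X87.204 Y68.180
M3 S901
G1 X96.868 Y71.708 F583
G1 X115.818 Y77.145
G1 X140.673 Y83.881
G1 X168.052 Y91.307
G1 X194.576 Y98.815
G1 X216.862 Y105.794
G1 X231.530 Y111.637
G1 X235.199 Y115.733
M5
G0 X186.775 Y137.291
M3 S901
G1 X191.196 Y95.778 F583
G1 X153.082 Y78.746
G1 X125.105 Y109.731
G1 X145.928 Y145.914
G1 X186.775 Y137.291
M5
G0 X217.999 Y86.667
M3 S901
G1 X220.859 Y64.583 F583
G1 X203.164 Y51.064
G1 X182.609 Y59.629
G1 X179.749 Y81.713
G1 X197.444 Y95.232
G1 X217.999 Y86.667
M5
G0 X174.148 Y41.140
M3 S901
G1 X172.336 Y50.251 F583
G1 X167.175 Y57.975
G1 X159.451 Y63.136
G1 X150.340 Y64.948
G1 X141.229 Y63.136
G1 X133.505 Y57.975
G1 X128.344 Y50.251
G1 X126.532 Y41.140
G1 X128.344 Y32.029
G1 X133.505 Y24.305
G1 X141.229 Y19.144
G1 X150.340 Y17.332
G1 X159.451 Y19.144
G1 X167.175 Y24.305
G1 X172.336 Y32.029
G1 X174.148 Y41.140
M5
G0 X103.121 Y115.877
M3 S901
G1 X110.159 Y46.669 F583
G1 X76.026 Y129.456
G1 X103.121 Y115.877
M5
G0 X170.374 Y143.218
M3 S901
G1 X49.744 Y124.767 F583
G1 X77.622 Y80.200
G1 X71.235 Y77.512
G1 X163.365 Y80.629
M5
G0 X152.806 Y35.667
M3 S901
G1 X163.013 Y52.016 F583
G1 X182.276 Y51.351
G1 X191.332 Y34.337
G1 X181.125 Y17.988
G1 X161.862 Y18.653
G1 X152.806 Y35.667
M5

1 u = 1 mm; y_m = 153.878 − y.

[1] `<polygon>` regular polygon, #000000→cut S901 F583: (171.953,24.189) → (179.873,39.724) → (197.287,40.631) → (206.779,26.005) → (198.859,10.470) → (181.445,9.563) → (171.953,24.189) (closed)

[2] `<path>` cubic bezier, #000000→cut S901 F583: (87.204,68.180) → (96.868,71.708) → (115.818,77.145) → (140.673,83.881) → (168.052,91.307) → (194.576,98.815) → (216.862,105.794) → (231.530,111.637) → (235.199,115.733)

[3] `<polygon>` regular polygon, #000000→cut S901 F583: (186.775,137.291) → (191.196,95.778) → (153.082,78.746) → (125.105,109.731) → (145.928,145.914) → (186.775,137.291) (closed)

[4] `<path>` regular polygon, #000000→cut S901 F583: (217.999,86.667) → (220.859,64.583) → (203.164,51.064) → (182.609,59.629) → (179.749,81.713) → (197.444,95.232) → (217.999,86.667) (closed)

[5] `<circle>` circle, #000000→cut S901 F583: (174.148,41.140) → (172.336,50.251) → (167.175,57.975) → (159.451,63.136) → (150.340,64.948) → (141.229,63.136) → (133.505,57.975) → (128.344,50.251) → (126.532,41.140) → (128.344,32.029) → (133.505,24.305) → (141.229,19.144) → (150.340,17.332) → (159.451,19.144) → (167.175,24.305) → (172.336,32.029) → (174.148,41.140) (closed)

[6] `<polygon>` closed polygon, #000000→cut S901 F583: (103.121,115.877) → (110.159,46.669) → (76.026,129.456) → (103.121,115.877) (closed)

[7] `<polyline>` open polyline, #000000→cut S901 F583: (170.374,143.218) → (49.744,124.767) → (77.622,80.200) → (71.235,77.512) → (163.365,80.629)

[8] `<polygon>` regular polygon, #000000→cut S901 F583: (152.806,35.667) → (163.013,52.016) → (182.276,51.351) → (191.332,34.337) → (181.125,17.988) → (161.862,18.653) → (152.806,35.667) (closed)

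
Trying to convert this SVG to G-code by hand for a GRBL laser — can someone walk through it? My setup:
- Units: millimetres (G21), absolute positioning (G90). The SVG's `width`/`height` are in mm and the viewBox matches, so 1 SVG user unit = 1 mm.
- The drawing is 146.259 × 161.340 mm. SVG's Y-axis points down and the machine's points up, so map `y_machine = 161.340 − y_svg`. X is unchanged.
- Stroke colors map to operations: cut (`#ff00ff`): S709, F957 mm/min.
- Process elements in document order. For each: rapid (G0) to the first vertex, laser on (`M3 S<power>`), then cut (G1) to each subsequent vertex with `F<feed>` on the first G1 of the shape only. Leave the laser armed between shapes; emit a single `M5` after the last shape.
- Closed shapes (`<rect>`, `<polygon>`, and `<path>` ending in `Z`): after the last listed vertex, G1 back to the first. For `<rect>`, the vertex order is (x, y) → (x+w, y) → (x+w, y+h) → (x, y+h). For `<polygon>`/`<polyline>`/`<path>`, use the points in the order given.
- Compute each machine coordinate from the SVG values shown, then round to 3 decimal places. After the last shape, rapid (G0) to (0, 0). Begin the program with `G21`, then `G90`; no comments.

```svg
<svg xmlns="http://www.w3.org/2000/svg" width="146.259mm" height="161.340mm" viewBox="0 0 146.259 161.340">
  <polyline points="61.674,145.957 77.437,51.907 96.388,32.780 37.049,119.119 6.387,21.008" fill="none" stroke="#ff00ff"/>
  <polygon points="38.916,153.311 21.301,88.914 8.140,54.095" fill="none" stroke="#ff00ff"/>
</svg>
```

G21
G90
G0 X61.674 Y15.383
M3 S709
G1 X77.437 Y109.433 F957
G1 X96.388 Y128.560
G1 X37.049 Y42.221
G1 X6.387 Y140.332
G0 X38.916 Y8.029
M3 S709
G1 X21.301 Y72.426 F957
G1 X8.140 Y107.245
G1 X38.916 Y8.029
M5
G0 X0.000 Y0.000

Since the viewBox matches the mm dimensions, user units are millimetres directly. The only transform is the Y-flip y_m = 161.340 − y_svg.

Shape 1 is a open polyline drawn with `<polyline>`. Its stroke #ff00ff means cut at S709, F957. After flipping Y the toolpath is (61.674,15.383) → (77.437,109.433) → (96.388,128.560) → (37.049,42.221) → (6.387,140.332).

Shape 2 is a closed polygon drawn with `<polygon>`. Its stroke #ff00ff means cut at S709, F957. After flipping Y the toolpath is (38.916,8.029) → (21.301,72.426) → (8.140,107.245) → (38.916,8.029), returning to the start.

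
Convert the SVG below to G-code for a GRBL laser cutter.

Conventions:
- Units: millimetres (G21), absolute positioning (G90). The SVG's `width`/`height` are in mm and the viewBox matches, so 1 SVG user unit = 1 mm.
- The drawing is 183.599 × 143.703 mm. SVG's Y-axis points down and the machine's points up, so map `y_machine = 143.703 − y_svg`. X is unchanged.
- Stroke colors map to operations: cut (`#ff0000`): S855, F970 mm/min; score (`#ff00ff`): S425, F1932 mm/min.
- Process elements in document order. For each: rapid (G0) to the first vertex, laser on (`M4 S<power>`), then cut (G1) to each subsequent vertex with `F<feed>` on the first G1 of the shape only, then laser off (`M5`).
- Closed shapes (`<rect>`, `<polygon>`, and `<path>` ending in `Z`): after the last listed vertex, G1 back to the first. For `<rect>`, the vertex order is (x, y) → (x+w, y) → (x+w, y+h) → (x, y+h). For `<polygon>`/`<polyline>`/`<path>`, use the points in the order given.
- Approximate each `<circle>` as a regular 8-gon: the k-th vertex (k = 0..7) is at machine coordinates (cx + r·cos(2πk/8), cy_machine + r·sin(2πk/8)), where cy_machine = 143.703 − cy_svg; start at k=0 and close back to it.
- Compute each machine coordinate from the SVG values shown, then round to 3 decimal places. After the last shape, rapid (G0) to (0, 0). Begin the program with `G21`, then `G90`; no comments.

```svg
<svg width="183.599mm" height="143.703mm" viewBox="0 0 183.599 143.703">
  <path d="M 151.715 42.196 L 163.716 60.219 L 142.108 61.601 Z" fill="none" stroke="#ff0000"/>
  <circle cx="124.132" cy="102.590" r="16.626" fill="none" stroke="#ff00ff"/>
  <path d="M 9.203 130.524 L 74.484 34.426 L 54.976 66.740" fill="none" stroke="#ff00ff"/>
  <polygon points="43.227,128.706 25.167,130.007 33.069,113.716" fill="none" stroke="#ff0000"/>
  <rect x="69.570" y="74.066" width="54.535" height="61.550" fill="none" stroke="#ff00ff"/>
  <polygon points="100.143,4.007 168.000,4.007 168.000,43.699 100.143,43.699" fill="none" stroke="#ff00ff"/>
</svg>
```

G21
G90
G0 X151.715 Y101.507
M4 S855
G1 X163.716 Y83.484 F970
G1 X142.108 Y82.102
G1 X151.715 Y101.507
M5
G0 X140.758 Y41.113
M4 S425
G1 X135.888 Y52.869 F1932
G1 X124.132 Y57.739
G1 X112.376 Y52.869
G1 X107.506 Y41.113
G1 X112.376 Y29.357
G1 X124.132 Y24.487
G1 X135.888 Y29.357
G1 X140.758 Y41.113
M5
G0 X9.203 Y13.179
M4 S425
G1 X74.484 Y109.277 F1932
G1 X54.976 Y76.963
M5
G0 X43.227 Y14.997
M4 S855
G1 X25.167 Y13.696 F970
G1 X33.069 Y29.987
G1 X43.227 Y14.997
M5
G0 X69.570 Y69.637
M4 S425
G1 X124.105 Y69.637 F1932
G1 X124.105 Y8.087
G1 X69.570 Y8.087
G1 X69.570 Y69.637
M5
G0 X100.143 Y139.696
M4 S425
G1 X168.000 Y139.696 F1932
G1 X168.000 Y100.004
G1 X100.143 Y100.004
G1 X100.143 Y139.696
M5
G0 X0.000 Y0.000

viewBox `0 0 183.599 143.703` with mm width/height → 1 unit = 1 mm. Flip: y_m = 143.703 − y_svg.

**Shape 1** — `<path>` regular polygon, stroke `#ff0000` → cut (S855, F970). Machine vertices: (151.715,101.507) → (163.716,83.484) → (142.108,82.102) → (151.715,101.507). Closed: final G1 returns to the first vertex.

**Shape 2** — `<circle>` circle, stroke `#ff00ff` → score (S425, F1932). Machine vertices: (140.758,41.113) → (135.888,52.869) → (124.132,57.739) → (112.376,52.869) → (107.506,41.113) → (112.376,29.357) → (124.132,24.487) → (135.888,29.357) → (140.758,41.113). Closed: final G1 returns to the first vertex.

**Shape 3** — `<path>` open polyline, stroke `#ff00ff` → score (S425, F1932). Machine vertices: (9.203,13.179) → (74.484,109.277) → (54.976,76.963). Open path.

**Shape 4** — `<polygon>` regular polygon, stroke `#ff0000` → cut (S855, F970). Machine vertices: (43.227,14.997) → (25.167,13.696) → (33.069,29.987) → (43.227,14.997). Closed: final G1 returns to the first vertex.

**Shape 5** — `<rect>` rectangle, stroke `#ff00ff` → score (S425, F1932). Machine vertices: (69.570,69.637) → (124.105,69.637) → (124.105,8.087) → (69.570,8.087) → (69.570,69.637). Closed: final G1 returns to the first vertex.

**Shape 6** — `<polygon>` rectangle, stroke `#ff00ff` → score (S425, F1932). Machine vertices: (100.143,139.696) → (168.000,139.696) → (168.000,100.004) → (100.143,100.004) → (100.143,139.696). Closed: final G1 returns to the first vertex.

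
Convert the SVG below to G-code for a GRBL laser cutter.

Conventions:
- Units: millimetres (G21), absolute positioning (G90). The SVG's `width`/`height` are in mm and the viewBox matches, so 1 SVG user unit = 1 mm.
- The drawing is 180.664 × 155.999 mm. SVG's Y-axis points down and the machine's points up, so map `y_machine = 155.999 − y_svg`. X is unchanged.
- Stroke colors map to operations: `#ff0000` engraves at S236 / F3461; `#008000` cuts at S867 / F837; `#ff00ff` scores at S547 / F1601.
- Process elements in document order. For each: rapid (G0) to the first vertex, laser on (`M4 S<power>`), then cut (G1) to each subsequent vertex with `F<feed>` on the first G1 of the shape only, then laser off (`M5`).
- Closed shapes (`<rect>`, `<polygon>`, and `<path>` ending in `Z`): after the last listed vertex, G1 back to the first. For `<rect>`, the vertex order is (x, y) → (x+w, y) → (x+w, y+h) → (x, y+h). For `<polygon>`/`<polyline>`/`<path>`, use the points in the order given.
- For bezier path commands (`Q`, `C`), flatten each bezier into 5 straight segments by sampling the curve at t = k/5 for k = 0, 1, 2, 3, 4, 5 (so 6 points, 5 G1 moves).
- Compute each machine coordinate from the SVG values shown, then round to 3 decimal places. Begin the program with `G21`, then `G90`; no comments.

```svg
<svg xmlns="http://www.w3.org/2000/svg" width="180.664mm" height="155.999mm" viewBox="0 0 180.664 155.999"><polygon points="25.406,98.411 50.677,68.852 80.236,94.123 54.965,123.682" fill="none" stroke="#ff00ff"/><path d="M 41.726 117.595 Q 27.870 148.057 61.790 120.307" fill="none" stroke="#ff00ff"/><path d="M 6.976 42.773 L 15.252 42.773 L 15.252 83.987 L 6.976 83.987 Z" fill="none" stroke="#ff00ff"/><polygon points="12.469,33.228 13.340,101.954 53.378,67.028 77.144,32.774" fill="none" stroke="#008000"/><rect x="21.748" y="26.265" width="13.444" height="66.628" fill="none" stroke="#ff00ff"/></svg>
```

1 u = 1 mm; y_m = 155.999 − y.

[1] `<polygon>` regular polygon, #ff00ff→score S547 F1601: (25.406,57.588) → (50.677,87.147) → (80.236,61.876) → (54.965,32.317) → (25.406,57.588) (closed)

[2] `<path>` quadratic bezier, #ff00ff→score S547 F1601: (41.726,38.404) → (38.095,28.548) → (38.285,23.348) → (42.298,22.806) → (50.133,26.920) → (61.790,35.692)

[3] `<path>` rectangle, #ff00ff→score S547 F1601: (6.976,113.226) → (15.252,113.226) → (15.252,72.012) → (6.976,72.012) → (6.976,113.226) (closed)

[4] `<polygon>` closed polygon, #008000→cut S867 F837: (12.469,122.771) → (13.340,54.045) → (53.378,88.971) → (77.144,123.225) → (12.469,122.771) (closed)

[5] `<rect>` rectangle, #ff00ff→score S547 F1601: (21.748,129.734) → (35.192,129.734) → (35.192,63.106) → (21.748,63.106) → (21.748,129.734) (closed)

G21
G90
G0 X25.406 Y57.588
M4 S547
G1 X50.677 Y87.147 F1601
G1 X80.236 Y61.876
G1 X54.965 Y32.317
G1 X25.406 Y57.588
M5
G0 X41.726 Y38.404
M4 S547
G1 X38.095 Y28.548 F1601
G1 X38.285 Y23.348
G1 X42.298 Y22.806
G1 X50.133 Y26.920
G1 X61.790 Y35.692
M5
G0 X6.976 Y113.226
M4 S547
G1 X15.252 Y113.226 F1601
G1 X15.252 Y72.012
G1 X6.976 Y72.012
G1 X6.976 Y113.226
M5
G0 X12.469 Y122.771
M4 S867
G1 X13.340 Y54.045 F837
G1 X53.378 Y88.971
G1 X77.144 Y123.225
G1 X12.469 Y122.771
M5
G0 X21.748 Y129.734
M4 S547
G1 X35.192 Y129.734 F1601
G1 X35.192 Y63.106
G1 X21.748 Y63.106
G1 X21.748 Y129.734
M5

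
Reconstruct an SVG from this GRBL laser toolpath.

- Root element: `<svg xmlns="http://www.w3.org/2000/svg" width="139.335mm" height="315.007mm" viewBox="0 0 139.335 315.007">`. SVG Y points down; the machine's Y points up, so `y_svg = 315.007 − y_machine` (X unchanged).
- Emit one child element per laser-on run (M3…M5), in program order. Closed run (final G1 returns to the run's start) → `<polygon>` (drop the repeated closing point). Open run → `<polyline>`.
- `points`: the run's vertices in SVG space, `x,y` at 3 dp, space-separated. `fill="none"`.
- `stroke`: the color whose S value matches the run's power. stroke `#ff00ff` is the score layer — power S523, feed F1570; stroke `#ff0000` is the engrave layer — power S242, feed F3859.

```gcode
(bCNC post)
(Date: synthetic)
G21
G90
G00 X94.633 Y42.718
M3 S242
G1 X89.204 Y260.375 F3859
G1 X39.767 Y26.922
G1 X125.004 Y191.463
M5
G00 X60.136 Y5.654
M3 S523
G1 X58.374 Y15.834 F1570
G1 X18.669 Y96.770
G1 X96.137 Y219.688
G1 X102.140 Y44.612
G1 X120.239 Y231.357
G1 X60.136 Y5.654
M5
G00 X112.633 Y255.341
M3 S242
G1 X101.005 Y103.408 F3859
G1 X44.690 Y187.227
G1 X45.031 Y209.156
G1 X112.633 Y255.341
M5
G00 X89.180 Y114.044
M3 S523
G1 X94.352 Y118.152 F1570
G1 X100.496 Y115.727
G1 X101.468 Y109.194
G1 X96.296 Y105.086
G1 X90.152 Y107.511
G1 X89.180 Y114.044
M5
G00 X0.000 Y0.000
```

Machine Y-up, SVG Y-down with viewBox height 315.007, so y_svg = 315.007 − y_machine; X carries over.

Run 1: the run's S242 means `#ff0000` (engrave). The run is open, so emit a `<polyline>` with points (Y-flipped): 94.633,272.289 89.204,54.632 39.767,288.085 125.004,123.544.

Run 2: the run's S523 means `#ff00ff` (score). The run returns to its start, so emit a `<polygon>` with points (Y-flipped): 60.136,309.353 58.374,299.173 18.669,218.237 96.137,95.319 102.140,270.395 120.239,83.650.

Run 3: S242 ⇒ engrave layer `#ff0000`. The run returns to its start, so emit a `<polygon>` with points (Y-flipped): 112.633,59.666 101.005,211.599 44.690,127.780 45.031,105.851.

Run 4: the run's S523 means `#ff00ff` (score). The run returns to its start, so emit a `<polygon>` with points (Y-flipped): 89.180,200.963 94.352,196.855 100.496,199.280 101.468,205.813 96.296,209.921 90.152,207.496.

<svg xmlns="http://www.w3.org/2000/svg" width="139.335mm" height="315.007mm" viewBox="0 0 139.335 315.007">
  <polyline points="94.633,272.289 89.204,54.632 39.767,288.085 125.004,123.544" fill="none" stroke="#ff0000"/>
  <polygon points="60.136,309.353 58.374,299.173 18.669,218.237 96.137,95.319 102.140,270.395 120.239,83.650" fill="none" stroke="#ff00ff"/>
  <polygon points="112.633,59.666 101.005,211.599 44.690,127.780 45.031,105.851" fill="none" stroke="#ff0000"/>
  <polygon points="89.180,200.963 94.352,196.855 100.496,199.280 101.468,205.813 96.296,209.921 90.152,207.496" fill="none" stroke="#ff00ff"/>
</svg>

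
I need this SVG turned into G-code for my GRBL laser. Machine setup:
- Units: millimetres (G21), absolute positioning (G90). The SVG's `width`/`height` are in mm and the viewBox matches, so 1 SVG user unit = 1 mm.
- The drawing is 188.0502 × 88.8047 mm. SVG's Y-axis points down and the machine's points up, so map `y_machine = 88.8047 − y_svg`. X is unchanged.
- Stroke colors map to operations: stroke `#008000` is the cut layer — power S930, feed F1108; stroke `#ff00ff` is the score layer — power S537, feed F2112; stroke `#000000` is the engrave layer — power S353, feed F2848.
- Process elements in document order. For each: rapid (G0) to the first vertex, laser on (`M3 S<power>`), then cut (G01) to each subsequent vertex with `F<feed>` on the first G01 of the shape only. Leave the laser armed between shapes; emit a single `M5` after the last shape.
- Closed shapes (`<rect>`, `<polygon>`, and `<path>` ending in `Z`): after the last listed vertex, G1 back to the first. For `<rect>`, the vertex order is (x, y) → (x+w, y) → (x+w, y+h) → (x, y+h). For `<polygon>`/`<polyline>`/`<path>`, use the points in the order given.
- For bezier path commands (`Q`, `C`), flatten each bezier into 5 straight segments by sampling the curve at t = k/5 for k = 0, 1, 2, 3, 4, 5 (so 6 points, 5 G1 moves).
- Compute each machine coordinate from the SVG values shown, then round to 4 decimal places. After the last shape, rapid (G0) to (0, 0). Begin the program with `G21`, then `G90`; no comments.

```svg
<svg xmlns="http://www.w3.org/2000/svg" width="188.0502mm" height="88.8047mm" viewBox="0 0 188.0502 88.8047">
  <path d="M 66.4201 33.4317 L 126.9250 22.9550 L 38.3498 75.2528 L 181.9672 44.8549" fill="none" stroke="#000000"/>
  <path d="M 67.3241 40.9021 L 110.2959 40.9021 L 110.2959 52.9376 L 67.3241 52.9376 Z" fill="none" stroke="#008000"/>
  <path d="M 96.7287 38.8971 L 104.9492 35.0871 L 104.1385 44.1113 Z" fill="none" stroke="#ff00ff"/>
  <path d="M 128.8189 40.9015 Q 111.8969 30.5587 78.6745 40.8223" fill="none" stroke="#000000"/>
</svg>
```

G21
G90
G0 X66.4201 Y55.3730
M3 S353
G01 X126.9250 Y65.8497 F2848
G01 X38.3498 Y13.5519
G01 X181.9672 Y43.9498
G0 X67.3241 Y47.9026
M3 S930
G01 X110.2959 Y47.9026 F1108
G01 X110.2959 Y35.8671
G01 X67.3241 Y35.8671
G01 X67.3241 Y47.9026
G0 X96.7287 Y49.9076
M3 S537
G01 X104.9492 Y53.7176 F2112
G01 X104.1385 Y44.6934
G01 X96.7287 Y49.9076
G0 X128.8189 Y47.9032
M3 S353
G01 X121.3981 Y51.2161 F2848
G01 X112.6732 Y52.8804
G01 X102.6444 Y52.8963
G01 X91.3114 Y51.2636
G01 X78.6745 Y47.9824
M5
G0 X0.0000 Y0.0000

1 u = 1 mm; y_m = 88.8047 − y.

[1] `<path>` open polyline, #000000→engrave S353 F2848: (66.4201,55.3730) → (126.9250,65.8497) → (38.3498,13.5519) → (181.9672,43.9498)

[2] `<path>` rectangle, #008000→cut S930 F1108: (67.3241,47.9026) → (110.2959,47.9026) → (110.2959,35.8671) → (67.3241,35.8671) → (67.3241,47.9026) (closed)

[3] `<path>` regular polygon, #ff00ff→score S537 F2112: (96.7287,49.9076) → (104.9492,53.7176) → (104.1385,44.6934) → (96.7287,49.9076) (closed)

[4] `<path>` quadratic bezier, #000000→engrave S353 F2848: (128.8189,47.9032) → (121.3981,51.2161) → (112.6732,52.8804) → (102.6444,52.8963) → (91.3114,51.2636) → (78.6745,47.9824)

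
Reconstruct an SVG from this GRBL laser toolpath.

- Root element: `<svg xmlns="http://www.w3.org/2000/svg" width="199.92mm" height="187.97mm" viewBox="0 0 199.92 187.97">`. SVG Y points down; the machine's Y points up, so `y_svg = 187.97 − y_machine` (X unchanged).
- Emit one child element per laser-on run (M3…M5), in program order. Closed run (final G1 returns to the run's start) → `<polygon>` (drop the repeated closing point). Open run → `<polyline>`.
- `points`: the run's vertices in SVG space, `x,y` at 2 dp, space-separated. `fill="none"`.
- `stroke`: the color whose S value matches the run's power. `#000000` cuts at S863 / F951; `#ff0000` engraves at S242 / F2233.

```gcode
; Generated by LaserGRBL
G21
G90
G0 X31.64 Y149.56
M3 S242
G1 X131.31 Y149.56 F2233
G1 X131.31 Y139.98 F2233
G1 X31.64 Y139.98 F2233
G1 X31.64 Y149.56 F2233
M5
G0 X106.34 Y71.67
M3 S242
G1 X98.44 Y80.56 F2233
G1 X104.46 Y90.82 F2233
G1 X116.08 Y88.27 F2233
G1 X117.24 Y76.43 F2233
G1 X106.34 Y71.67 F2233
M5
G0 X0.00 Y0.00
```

y_svg = 187.97 − y_m. Every run uses S242, so all elements get stroke `#ff0000` (engrave).

[1] closed run; points: 31.64,38.41 131.31,38.41 131.31,47.99 31.64,47.99

[2] closed run; points: 106.34,116.30 98.44,107.41 104.46,97.15 116.08,99.70 117.24,111.54

<svg xmlns="http://www.w3.org/2000/svg" width="199.92mm" height="187.97mm" viewBox="0 0 199.92 187.97">
  <polygon points="31.64,38.41 131.31,38.41 131.31,47.99 31.64,47.99" fill="none" stroke="#ff0000"/>
  <polygon points="106.34,116.30 98.44,107.41 104.46,97.15 116.08,99.70 117.24,111.54" fill="none" stroke="#ff0000"/>
</svg>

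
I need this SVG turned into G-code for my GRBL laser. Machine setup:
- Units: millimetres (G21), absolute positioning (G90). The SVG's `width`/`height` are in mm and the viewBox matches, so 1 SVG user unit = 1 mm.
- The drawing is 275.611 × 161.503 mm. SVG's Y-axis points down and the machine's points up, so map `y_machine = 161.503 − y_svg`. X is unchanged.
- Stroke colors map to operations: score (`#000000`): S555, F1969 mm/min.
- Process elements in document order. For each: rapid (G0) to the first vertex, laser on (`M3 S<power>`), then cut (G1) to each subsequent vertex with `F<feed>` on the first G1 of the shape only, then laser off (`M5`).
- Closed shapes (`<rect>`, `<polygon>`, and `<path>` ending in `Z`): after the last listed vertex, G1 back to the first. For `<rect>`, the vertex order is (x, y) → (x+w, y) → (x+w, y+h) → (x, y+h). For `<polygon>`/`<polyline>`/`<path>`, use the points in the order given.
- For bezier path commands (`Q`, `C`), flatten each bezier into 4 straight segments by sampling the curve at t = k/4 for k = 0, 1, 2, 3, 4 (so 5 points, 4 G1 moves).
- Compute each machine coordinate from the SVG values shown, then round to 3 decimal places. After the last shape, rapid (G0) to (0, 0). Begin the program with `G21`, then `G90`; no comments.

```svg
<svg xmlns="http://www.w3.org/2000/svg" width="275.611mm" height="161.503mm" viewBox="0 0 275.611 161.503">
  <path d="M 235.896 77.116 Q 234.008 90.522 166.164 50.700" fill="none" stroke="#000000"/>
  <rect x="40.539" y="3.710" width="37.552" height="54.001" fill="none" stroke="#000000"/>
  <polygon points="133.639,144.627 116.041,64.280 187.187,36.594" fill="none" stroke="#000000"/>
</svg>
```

G21
G90
G0 X235.896 Y84.387
M3 S555
G1 X230.830 Y81.011 F1969
G1 X217.519 Y84.288
G1 X195.964 Y94.219
G1 X166.164 Y110.803
M5
G0 X40.539 Y157.793
M3 S555
G1 X78.091 Y157.793 F1969
G1 X78.091 Y103.792
G1 X40.539 Y103.792
G1 X40.539 Y157.793
M5
G0 X133.639 Y16.876
M3 S555
G1 X116.041 Y97.223 F1969
G1 X187.187 Y124.909
G1 X133.639 Y16.876
M5
G0 X0.000 Y0.000

Since the viewBox matches the mm dimensions, user units are millimetres directly. The only transform is the Y-flip y_m = 161.503 − y_svg.

Shape 1 is a quadratic bezier drawn with `<path>`. Its stroke #000000 means score at S555, F1969. After flipping Y the toolpath is (235.896,84.387) → (230.830,81.011) → (217.519,84.288) → (195.964,94.219) → (166.164,110.803).

Shape 2 is a rectangle drawn with `<rect>`. Its stroke #000000 means score at S555, F1969. After flipping Y the toolpath is (40.539,157.793) → (78.091,157.793) → (78.091,103.792) → (40.539,103.792) → (40.539,157.793), returning to the start.

Shape 3 is a closed polygon drawn with `<polygon>`. Its stroke #000000 means score at S555, F1969. After flipping Y the toolpath is (133.639,16.876) → (116.041,97.223) → (187.187,124.909) → (133.639,16.876), returning to the start.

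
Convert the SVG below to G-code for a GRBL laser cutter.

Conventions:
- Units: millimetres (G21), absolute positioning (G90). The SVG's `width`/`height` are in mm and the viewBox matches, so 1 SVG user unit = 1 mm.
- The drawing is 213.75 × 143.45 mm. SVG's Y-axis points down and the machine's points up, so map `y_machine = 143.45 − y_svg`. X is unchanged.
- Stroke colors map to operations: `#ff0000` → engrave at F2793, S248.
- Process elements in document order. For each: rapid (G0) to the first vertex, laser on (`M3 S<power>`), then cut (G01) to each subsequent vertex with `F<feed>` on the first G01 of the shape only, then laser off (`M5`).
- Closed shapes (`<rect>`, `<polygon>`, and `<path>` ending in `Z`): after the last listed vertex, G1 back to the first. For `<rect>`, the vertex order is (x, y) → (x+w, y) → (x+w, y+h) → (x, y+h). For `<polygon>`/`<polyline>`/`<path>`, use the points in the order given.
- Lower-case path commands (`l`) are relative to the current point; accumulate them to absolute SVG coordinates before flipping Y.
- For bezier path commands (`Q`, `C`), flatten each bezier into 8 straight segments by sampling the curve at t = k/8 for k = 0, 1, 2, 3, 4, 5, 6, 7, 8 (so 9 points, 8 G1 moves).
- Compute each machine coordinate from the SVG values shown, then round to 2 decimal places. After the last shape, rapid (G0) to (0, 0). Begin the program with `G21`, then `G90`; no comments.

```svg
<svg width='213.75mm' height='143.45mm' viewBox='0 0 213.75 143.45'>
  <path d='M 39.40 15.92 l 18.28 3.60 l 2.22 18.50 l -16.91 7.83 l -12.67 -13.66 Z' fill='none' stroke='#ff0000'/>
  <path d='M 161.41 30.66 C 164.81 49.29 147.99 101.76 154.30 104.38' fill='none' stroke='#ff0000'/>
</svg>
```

G21
G90
G0 X39.40 Y127.53
M3 S248
G01 X57.68 Y123.93 F2793
G01 X59.90 Y105.43
G01 X42.99 Y97.60
G01 X30.32 Y111.26
G01 X39.40 Y127.53
M5
G0 X161.41 Y112.79
M3 S248
G01 X161.82 Y104.38 F2793
G01 X160.85 Y93.78
G01 X158.99 Y81.97
G01 X156.76 Y69.93
G01 X154.67 Y58.63
G01 X153.23 Y49.07
G01 X152.93 Y42.23
G01 X154.30 Y39.07
M5
G0 X0.00 Y0.00

viewBox `0 0 213.75 143.45` with mm width/height → 1 unit = 1 mm. Flip: y_m = 143.45 − y_svg.

**Shape 1** — `<path>` regular polygon, stroke `#ff0000` → engrave (S248, F2793). Machine vertices: (39.40,127.53) → (57.68,123.93) → (59.90,105.43) → (42.99,97.60) → (30.32,111.26) → (39.40,127.53). Closed: final G1 returns to the first vertex.

**Shape 2** — `<path>` cubic bezier, stroke `#ff0000` → engrave (S248, F2793). Control points (SVG): P0=(161.41,30.66), P1=(164.81,49.29), P2=(147.99,101.76), P3=(154.30,104.38); sampled at t=k/8. Machine vertices: (161.41,112.79) → (161.82,104.38) → (160.85,93.78) → (158.99,81.97) → (156.76,69.93) → (154.67,58.63) → (153.23,49.07) → (152.93,42.23) → (154.30,39.07). Open path.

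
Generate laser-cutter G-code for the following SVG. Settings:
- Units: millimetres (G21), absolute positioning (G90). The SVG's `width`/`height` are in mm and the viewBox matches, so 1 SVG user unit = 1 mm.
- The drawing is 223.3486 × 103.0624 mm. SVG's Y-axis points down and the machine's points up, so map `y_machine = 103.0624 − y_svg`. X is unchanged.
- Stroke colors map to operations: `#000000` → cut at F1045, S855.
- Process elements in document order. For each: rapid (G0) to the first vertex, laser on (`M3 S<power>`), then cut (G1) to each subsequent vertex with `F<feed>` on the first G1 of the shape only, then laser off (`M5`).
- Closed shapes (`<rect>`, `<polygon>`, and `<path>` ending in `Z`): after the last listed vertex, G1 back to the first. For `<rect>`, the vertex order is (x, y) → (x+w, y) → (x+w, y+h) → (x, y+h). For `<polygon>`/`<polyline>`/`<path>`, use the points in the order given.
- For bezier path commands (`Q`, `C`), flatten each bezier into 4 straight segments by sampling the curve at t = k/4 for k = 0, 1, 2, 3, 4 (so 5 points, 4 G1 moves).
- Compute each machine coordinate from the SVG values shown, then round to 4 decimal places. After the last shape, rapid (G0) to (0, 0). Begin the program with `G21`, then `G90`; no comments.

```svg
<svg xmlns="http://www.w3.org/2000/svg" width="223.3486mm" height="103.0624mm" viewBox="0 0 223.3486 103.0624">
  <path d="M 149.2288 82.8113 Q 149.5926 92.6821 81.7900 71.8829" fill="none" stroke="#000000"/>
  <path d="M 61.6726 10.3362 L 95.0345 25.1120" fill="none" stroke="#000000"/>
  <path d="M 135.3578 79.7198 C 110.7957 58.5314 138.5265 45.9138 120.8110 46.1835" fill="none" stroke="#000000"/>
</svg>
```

G21
G90
G0 X149.2288 Y20.2511
M3 S855
G1 X145.1503 Y17.2326 F1045
G1 X132.5510 Y18.0478
G1 X111.4309 Y22.6968
G1 X81.7900 Y31.1795
M5
G0 X61.6726 Y92.7262
M3 S855
G1 X95.0345 Y77.9504 F1045
M5
G0 X135.3578 Y23.3426
M3 S855
G1 X125.2140 Y37.5594 F1045
G1 X125.5169 Y48.1575
G1 X127.1036 Y54.7323
G1 X120.8110 Y56.8789
M5
G0 X0.0000 Y0.0000

viewBox `0 0 223.3486 103.0624` with mm width/height → 1 unit = 1 mm. Flip: y_m = 103.0624 − y_svg.

**Shape 1** — `<path>` quadratic bezier, stroke `#000000` → cut (S855, F1045). Control points (SVG): P0=(149.2288,82.8113), P1=(149.5926,92.6821), P2=(81.7900,71.8829); sampled at t=k/4. Machine vertices: (149.2288,20.2511) → (145.1503,17.2326) → (132.5510,18.0478) → (111.4309,22.6968) → (81.7900,31.1795). Open path.

**Shape 2** — `<path>` line segment, stroke `#000000` → cut (S855, F1045). Machine vertices: (61.6726,92.7262) → (95.0345,77.9504). Open path.

**Shape 3** — `<path>` cubic bezier, stroke `#000000` → cut (S855, F1045). Control points (SVG): P0=(135.3578,79.7198), P1=(110.7957,58.5314), P2=(138.5265,45.9138), P3=(120.8110,46.1835); sampled at t=k/4. Machine vertices: (135.3578,23.3426) → (125.2140,37.5594) → (125.5169,48.1575) → (127.1036,54.7323) → (120.8110,56.8789). Open path.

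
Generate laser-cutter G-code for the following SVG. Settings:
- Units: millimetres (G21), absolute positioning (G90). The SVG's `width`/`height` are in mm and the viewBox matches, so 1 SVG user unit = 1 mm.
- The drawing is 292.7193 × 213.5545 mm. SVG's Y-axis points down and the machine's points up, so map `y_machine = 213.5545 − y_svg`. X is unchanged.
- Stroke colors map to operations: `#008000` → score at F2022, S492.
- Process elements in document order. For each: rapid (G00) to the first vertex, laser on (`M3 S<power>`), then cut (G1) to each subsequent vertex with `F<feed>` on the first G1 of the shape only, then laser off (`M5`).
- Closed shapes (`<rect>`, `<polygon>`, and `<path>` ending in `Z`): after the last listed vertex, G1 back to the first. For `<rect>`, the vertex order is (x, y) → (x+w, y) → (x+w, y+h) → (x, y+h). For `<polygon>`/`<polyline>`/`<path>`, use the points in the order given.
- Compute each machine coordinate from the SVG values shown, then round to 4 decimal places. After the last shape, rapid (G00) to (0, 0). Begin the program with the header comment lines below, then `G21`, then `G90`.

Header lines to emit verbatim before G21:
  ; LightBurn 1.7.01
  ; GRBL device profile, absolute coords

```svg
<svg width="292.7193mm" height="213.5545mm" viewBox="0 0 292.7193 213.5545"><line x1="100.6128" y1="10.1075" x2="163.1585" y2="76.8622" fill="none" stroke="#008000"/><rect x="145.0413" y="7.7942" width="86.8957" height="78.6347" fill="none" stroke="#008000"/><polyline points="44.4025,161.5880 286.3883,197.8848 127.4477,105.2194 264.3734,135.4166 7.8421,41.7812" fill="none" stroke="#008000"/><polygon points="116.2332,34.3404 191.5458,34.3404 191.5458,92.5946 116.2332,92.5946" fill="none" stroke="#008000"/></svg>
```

Since the viewBox matches the mm dimensions, user units are millimetres directly. The only transform is the Y-flip y_m = 213.5545 − y_svg.

Shape 1 is a line segment drawn with `<line>`. Its stroke #008000 means score at S492, F2022. After flipping Y the toolpath is (100.6128,203.4470) → (163.1585,136.6923).

Shape 2 is a rectangle drawn with `<rect>`. Its stroke #008000 means score at S492, F2022. After flipping Y the toolpath is (145.0413,205.7603) → (231.9370,205.7603) → (231.9370,127.1256) → (145.0413,127.1256) → (145.0413,205.7603), returning to the start.

Shape 3 is a open polyline drawn with `<polyline>`. Its stroke #008000 means score at S492, F2022. After flipping Y the toolpath is (44.4025,51.9665) → (286.3883,15.6697) → (127.4477,108.3351) → (264.3734,78.1379) → (7.8421,171.7733).

Shape 4 is a rectangle drawn with `<polygon>`. Its stroke #008000 means score at S492, F2022. After flipping Y the toolpath is (116.2332,179.2141) → (191.5458,179.2141) → (191.5458,120.9599) → (116.2332,120.9599) → (116.2332,179.2141), returning to the start.

; LightBurn 1.7.01
; GRBL device profile, absolute coords
G21
G90
G00 X100.6128 Y203.4470
M3 S492
G1 X163.1585 Y136.6923 F2022
M5
G00 X145.0413 Y205.7603
M3 S492
G1 X231.9370 Y205.7603 F2022
G1 X231.9370 Y127.1256
G1 X145.0413 Y127.1256
G1 X145.0413 Y205.7603
M5
G00 X44.4025 Y51.9665
M3 S492
G1 X286.3883 Y15.6697 F2022
G1 X127.4477 Y108.3351
G1 X264.3734 Y78.1379
G1 X7.8421 Y171.7733
M5
G00 X116.2332 Y179.2141
M3 S492
G1 X191.5458 Y179.2141 F2022
G1 X191.5458 Y120.9599
G1 X116.2332 Y120.9599
G1 X116.2332 Y179.2141
M5
G00 X0.0000 Y0.0000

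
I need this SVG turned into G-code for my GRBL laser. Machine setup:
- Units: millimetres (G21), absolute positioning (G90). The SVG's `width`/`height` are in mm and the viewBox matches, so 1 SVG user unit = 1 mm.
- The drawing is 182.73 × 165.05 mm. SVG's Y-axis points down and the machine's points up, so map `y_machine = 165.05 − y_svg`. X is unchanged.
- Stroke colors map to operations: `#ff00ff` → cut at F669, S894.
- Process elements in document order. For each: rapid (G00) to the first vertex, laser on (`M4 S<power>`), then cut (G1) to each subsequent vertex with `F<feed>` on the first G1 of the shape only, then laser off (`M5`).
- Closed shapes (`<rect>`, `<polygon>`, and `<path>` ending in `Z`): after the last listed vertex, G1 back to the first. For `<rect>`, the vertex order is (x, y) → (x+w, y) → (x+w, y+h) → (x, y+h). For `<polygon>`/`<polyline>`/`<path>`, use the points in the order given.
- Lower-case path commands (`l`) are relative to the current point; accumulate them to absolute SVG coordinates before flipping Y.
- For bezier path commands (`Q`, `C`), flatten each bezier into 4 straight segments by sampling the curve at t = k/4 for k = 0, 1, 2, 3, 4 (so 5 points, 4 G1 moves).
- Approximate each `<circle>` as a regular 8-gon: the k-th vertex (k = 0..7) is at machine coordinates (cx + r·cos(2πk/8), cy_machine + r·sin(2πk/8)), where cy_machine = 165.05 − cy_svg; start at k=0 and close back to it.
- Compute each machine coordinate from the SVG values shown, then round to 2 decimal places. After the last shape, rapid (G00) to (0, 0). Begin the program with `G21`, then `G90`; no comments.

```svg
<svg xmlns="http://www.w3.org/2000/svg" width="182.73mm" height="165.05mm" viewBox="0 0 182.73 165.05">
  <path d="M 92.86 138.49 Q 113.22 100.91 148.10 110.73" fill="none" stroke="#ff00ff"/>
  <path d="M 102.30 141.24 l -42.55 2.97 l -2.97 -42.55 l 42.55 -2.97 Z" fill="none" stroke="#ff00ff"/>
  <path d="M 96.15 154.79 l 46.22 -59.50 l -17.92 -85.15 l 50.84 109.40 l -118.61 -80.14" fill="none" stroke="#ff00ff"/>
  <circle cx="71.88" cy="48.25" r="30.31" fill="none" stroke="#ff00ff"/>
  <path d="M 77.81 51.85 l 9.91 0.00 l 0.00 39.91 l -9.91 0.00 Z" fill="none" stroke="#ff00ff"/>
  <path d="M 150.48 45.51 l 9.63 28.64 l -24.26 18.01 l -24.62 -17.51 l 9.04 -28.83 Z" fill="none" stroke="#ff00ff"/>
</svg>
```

G21
G90
G00 X92.86 Y26.56
M4 S894
G1 X103.95 Y42.39 F669
G1 X116.85 Y52.29
G1 X131.57 Y56.27
G1 X148.10 Y54.32
M5
G00 X102.30 Y23.81
M4 S894
G1 X59.75 Y20.84 F669
G1 X56.78 Y63.39
G1 X99.33 Y66.36
G1 X102.30 Y23.81
M5
G00 X96.15 Y10.26
M4 S894
G1 X142.37 Y69.76 F669
G1 X124.45 Y154.91
G1 X175.29 Y45.51
G1 X56.68 Y125.65
M5
G00 X102.19 Y116.80
M4 S894
G1 X93.31 Y138.23 F669
G1 X71.88 Y147.11
G1 X50.45 Y138.23
G1 X41.57 Y116.80
G1 X50.45 Y95.37
G1 X71.88 Y86.49
G1 X93.31 Y95.37
G1 X102.19 Y116.80
M5
G00 X77.81 Y113.20
M4 S894
G1 X87.72 Y113.20 F669
G1 X87.72 Y73.29
G1 X77.81 Y73.29
G1 X77.81 Y113.20
M5
G00 X150.48 Y119.54
M4 S894
G1 X160.11 Y90.90 F669
G1 X135.85 Y72.89
G1 X111.23 Y90.40
G1 X120.27 Y119.23
G1 X150.48 Y119.54
M5
G00 X0.00 Y0.00

viewBox `0 0 182.73 165.05` with mm width/height → 1 unit = 1 mm. Flip: y_m = 165.05 − y_svg.

**Shape 1** — `<path>` quadratic bezier, stroke `#ff00ff` → cut (S894, F669). Control points (SVG): P0=(92.86,138.49), P1=(113.22,100.91), P2=(148.10,110.73); sampled at t=k/4. Machine vertices: (92.86,26.56) → (103.95,42.39) → (116.85,52.29) → (131.57,56.27) → (148.10,54.32). Open path.

**Shape 2** — `<path>` regular polygon, stroke `#ff00ff` → cut (S894, F669). Machine vertices: (102.30,23.81) → (59.75,20.84) → (56.78,63.39) → (99.33,66.36) → (102.30,23.81). Closed: final G1 returns to the first vertex.

**Shape 3** — `<path>` open polyline, stroke `#ff00ff` → cut (S894, F669). Machine vertices: (96.15,10.26) → (142.37,69.76) → (124.45,154.91) → (175.29,45.51) → (56.68,125.65). Open path.

**Shape 4** — `<circle>` circle, stroke `#ff00ff` → cut (S894, F669). Machine vertices: (102.19,116.80) → (93.31,138.23) → (71.88,147.11) → (50.45,138.23) → (41.57,116.80) → (50.45,95.37) → (71.88,86.49) → (93.31,95.37) → (102.19,116.80). Closed: final G1 returns to the first vertex.

**Shape 5** — `<path>` rectangle, stroke `#ff00ff` → cut (S894, F669). Machine vertices: (77.81,113.20) → (87.72,113.20) → (87.72,73.29) → (77.81,73.29) → (77.81,113.20). Closed: final G1 returns to the first vertex.

**Shape 6** — `<path>` regular polygon, stroke `#ff00ff` → cut (S894, F669). Machine vertices: (150.48,119.54) → (160.11,90.90) → (135.85,72.89) → (111.23,90.40) → (120.27,119.23) → (150.48,119.54). Closed: final G1 returns to the first vertex.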